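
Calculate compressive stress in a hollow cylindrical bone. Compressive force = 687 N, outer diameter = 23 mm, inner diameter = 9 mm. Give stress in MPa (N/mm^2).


A = pi*(r_o^2 - r_i^2)
r_o = 11.5 mm, r_i = 4.5 mm
A = 351.858 mm^2
sigma = F/A = 687 / 351.858
sigma = 1.952 MPa


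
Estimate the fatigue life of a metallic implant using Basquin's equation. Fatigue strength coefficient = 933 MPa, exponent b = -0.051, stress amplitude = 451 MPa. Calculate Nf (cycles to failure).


sigma_a = sigma_f' * (2Nf)^b
2Nf = (sigma_a/sigma_f')^(1/b)
2Nf = (451/933)^(1/-0.051)
2Nf = 1549873
Nf = 7.749e+05


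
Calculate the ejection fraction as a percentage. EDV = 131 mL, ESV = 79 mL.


SV = EDV - ESV = 131 - 79 = 52 mL
EF = SV/EDV * 100 = 52/131 * 100
EF = 39.69%


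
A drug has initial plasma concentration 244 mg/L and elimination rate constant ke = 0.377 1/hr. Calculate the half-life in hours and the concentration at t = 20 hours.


t_half = ln(2) / ke = 0.693147 / 0.377 = 1.839 hr
C(t) = C0 * exp(-ke*t) = 244 * exp(-0.377*20)
C(20) = 0.1297 mg/L


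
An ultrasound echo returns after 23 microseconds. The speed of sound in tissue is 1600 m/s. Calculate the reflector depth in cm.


depth = c * t / 2
t = 23 us = 2.3000e-05 s
depth = 1600 * 2.3000e-05 / 2
depth = 0.0184 m = 1.84 cm


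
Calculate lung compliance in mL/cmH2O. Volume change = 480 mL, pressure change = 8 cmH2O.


C = dV / dP
C = 480 / 8
C = 60 mL/cmH2O


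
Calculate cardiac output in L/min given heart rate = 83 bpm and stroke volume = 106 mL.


CO = HR * SV
CO = 83 * 106 / 1000
CO = 8.798 L/min


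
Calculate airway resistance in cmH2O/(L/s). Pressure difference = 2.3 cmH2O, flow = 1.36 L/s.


R = dP / flow
R = 2.3 / 1.36
R = 1.691 cmH2O/(L/s)


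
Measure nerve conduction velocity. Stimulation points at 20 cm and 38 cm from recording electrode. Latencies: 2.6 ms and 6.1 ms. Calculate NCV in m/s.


Distance = (38 - 20) / 100 = 0.18 m
dt = (6.1 - 2.6) / 1000 = 0.0035 s
NCV = dist / dt = 51.43 m/s


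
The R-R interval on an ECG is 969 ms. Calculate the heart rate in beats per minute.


HR = 60 / RR_interval(s)
RR = 969 ms = 0.969 s
HR = 60 / 0.969 = 61.92 bpm


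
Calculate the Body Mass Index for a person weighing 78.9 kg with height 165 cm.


BMI = weight / height^2
height = 165 cm = 1.65 m
BMI = 78.9 / 1.65^2
BMI = 28.98 kg/m^2


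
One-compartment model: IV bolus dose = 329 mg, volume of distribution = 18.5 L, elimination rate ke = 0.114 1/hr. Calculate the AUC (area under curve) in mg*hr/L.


C0 = Dose/Vd = 329/18.5 = 17.7838 mg/L
AUC = C0/ke = 17.7838/0.114
AUC = 156 mg*hr/L


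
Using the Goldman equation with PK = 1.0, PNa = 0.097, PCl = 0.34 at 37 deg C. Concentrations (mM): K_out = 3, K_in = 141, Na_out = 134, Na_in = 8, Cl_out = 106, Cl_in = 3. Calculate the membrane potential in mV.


Vm = (RT/F)*ln((PK*Ko + PNa*Nao + PCl*Cli)/(PK*Ki + PNa*Nai + PCl*Clo))
Numer = 17.018, Denom = 177.816
Vm = -62.71 mV


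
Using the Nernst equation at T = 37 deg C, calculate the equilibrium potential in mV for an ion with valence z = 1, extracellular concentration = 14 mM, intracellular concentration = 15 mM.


E = (RT/(zF)) * ln(C_out/C_in)
T = 37 + 273.15 = 310.15 K
E = (8.314 * 310.15 / (1 * 96485)) * ln(14/15)
E = -1.844 mV


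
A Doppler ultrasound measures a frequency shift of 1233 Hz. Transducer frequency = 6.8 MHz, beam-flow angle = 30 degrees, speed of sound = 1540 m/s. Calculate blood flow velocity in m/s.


v = fd * c / (2 * f0 * cos(theta))
v = 1233 * 1540 / (2 * 6.8000e+06 * cos(30))
v = 0.1612 m/s


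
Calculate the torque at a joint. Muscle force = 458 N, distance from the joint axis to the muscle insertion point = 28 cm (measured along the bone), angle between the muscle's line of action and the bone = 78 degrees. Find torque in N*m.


Torque = F * d * sin(theta)   (moment arm = d*sin(theta))
d = 28 cm = 0.28 m
Torque = 458 * 0.28 * sin(78)
Torque = 125.4 N*m


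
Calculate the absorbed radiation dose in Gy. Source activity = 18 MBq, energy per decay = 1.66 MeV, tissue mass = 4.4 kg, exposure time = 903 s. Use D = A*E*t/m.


A = 18 MBq = 1.8000e+07 Bq
E = 1.66 MeV = 2.65932e-13 J
D = A*E*t/m = 1.8000e+07*2.65932e-13*903/4.4
D = 9.8238e-04 Gy


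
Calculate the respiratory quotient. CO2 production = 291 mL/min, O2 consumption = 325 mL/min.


RQ = VCO2 / VO2
RQ = 291 / 325
RQ = 0.8954


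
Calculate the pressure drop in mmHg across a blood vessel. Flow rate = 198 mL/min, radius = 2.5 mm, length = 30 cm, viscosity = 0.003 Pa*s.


dP = 8*mu*L*Q / (pi*r^4)
Q = 198 mL/min = 3.3e-06 m^3/s
dP = 193.614 Pa = 193.614 / 133.322 mmHg = 1.452 mmHg


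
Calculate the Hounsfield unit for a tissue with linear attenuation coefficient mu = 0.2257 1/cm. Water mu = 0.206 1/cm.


HU = ((mu_tissue - mu_water) / mu_water) * 1000
HU = ((0.2257 - 0.206) / 0.206) * 1000
HU = 95.63


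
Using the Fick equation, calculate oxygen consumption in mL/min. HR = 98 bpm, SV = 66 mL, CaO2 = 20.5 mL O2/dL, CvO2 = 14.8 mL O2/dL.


CO = HR*SV = 98*66/1000 = 6.468 L/min
a-v O2 diff = 20.5 - 14.8 = 5.7 mL/dL
VO2 = CO * (CaO2-CvO2) * 10 dL/L
VO2 = 6.468 * 5.7 * 10
VO2 = 368.7 mL/min


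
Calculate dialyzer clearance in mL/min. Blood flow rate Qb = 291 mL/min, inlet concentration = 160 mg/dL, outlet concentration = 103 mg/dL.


K = Qb * (Cb_in - Cb_out) / Cb_in
K = 291 * (160 - 103) / 160
K = 103.7 mL/min


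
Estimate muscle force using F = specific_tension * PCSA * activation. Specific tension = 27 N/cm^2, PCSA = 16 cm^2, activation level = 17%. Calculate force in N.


F = sigma * PCSA * activation
F = 27 * 16 * 0.17
F = 73.44 N


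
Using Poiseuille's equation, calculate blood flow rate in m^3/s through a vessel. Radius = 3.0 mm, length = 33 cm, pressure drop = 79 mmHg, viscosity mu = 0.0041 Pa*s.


Q = pi*r^4*dP / (8*mu*L)
r = 0.003 m, L = 0.33 m
dP = 79 mmHg = 10532.438 Pa
Q = 2.4761e-04 m^3/s


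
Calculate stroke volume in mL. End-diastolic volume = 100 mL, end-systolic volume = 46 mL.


SV = EDV - ESV
SV = 100 - 46
SV = 54 mL


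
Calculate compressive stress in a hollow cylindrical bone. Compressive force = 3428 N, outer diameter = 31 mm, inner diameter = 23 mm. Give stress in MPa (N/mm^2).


A = pi*(r_o^2 - r_i^2)
r_o = 15.5 mm, r_i = 11.5 mm
A = 339.292 mm^2
sigma = F/A = 3428 / 339.292
sigma = 10.1 MPa


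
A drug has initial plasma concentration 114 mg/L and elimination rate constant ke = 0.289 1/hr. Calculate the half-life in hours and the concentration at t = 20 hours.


t_half = ln(2) / ke = 0.693147 / 0.289 = 2.398 hr
C(t) = C0 * exp(-ke*t) = 114 * exp(-0.289*20)
C(20) = 0.3521 mg/L


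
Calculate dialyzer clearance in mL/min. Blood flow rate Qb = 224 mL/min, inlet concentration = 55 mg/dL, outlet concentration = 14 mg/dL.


K = Qb * (Cb_in - Cb_out) / Cb_in
K = 224 * (55 - 14) / 55
K = 167 mL/min


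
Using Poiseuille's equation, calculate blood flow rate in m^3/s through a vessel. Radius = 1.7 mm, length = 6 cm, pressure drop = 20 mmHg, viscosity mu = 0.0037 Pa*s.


Q = pi*r^4*dP / (8*mu*L)
r = 0.0017 m, L = 0.06 m
dP = 20 mmHg = 2666.44 Pa
Q = 3.9394e-05 m^3/s


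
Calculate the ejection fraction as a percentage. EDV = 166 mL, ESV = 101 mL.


SV = EDV - ESV = 166 - 101 = 65 mL
EF = SV/EDV * 100 = 65/166 * 100
EF = 39.16%


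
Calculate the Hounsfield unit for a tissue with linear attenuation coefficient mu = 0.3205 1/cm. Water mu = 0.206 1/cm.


HU = ((mu_tissue - mu_water) / mu_water) * 1000
HU = ((0.3205 - 0.206) / 0.206) * 1000
HU = 555.8


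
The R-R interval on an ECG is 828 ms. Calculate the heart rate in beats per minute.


HR = 60 / RR_interval(s)
RR = 828 ms = 0.828 s
HR = 60 / 0.828 = 72.46 bpm


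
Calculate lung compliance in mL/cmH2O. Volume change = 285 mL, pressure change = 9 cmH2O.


C = dV / dP
C = 285 / 9
C = 31.67 mL/cmH2O


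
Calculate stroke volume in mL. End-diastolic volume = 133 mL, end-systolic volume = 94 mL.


SV = EDV - ESV
SV = 133 - 94
SV = 39 mL


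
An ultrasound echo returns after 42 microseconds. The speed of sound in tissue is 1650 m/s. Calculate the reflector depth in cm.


depth = c * t / 2
t = 42 us = 4.2000e-05 s
depth = 1650 * 4.2000e-05 / 2
depth = 0.03465 m = 3.465 cm


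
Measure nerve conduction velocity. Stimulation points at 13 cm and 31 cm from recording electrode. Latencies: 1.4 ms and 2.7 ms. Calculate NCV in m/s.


Distance = (31 - 13) / 100 = 0.18 m
dt = (2.7 - 1.4) / 1000 = 0.0013 s
NCV = dist / dt = 138.5 m/s


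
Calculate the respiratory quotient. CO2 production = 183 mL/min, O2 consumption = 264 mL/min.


RQ = VCO2 / VO2
RQ = 183 / 264
RQ = 0.6932


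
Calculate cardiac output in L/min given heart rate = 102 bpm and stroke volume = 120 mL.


CO = HR * SV
CO = 102 * 120 / 1000
CO = 12.24 L/min


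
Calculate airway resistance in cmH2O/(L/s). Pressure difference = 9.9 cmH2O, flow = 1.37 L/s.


R = dP / flow
R = 9.9 / 1.37
R = 7.226 cmH2O/(L/s)


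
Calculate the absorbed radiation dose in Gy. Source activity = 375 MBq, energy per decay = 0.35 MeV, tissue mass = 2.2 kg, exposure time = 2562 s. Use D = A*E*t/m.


A = 375 MBq = 3.7500e+08 Bq
E = 0.35 MeV = 5.607e-14 J
D = A*E*t/m = 3.7500e+08*5.607e-14*2562/2.2
D = 0.02449 Gy


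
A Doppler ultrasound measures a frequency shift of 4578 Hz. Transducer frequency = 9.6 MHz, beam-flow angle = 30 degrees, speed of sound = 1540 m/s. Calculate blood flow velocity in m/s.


v = fd * c / (2 * f0 * cos(theta))
v = 4578 * 1540 / (2 * 9.6000e+06 * cos(30))
v = 0.424 m/s


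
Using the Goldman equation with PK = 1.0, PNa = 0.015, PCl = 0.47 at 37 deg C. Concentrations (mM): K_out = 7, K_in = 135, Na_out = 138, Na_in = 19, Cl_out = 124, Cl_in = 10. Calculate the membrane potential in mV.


Vm = (RT/F)*ln((PK*Ko + PNa*Nao + PCl*Cli)/(PK*Ki + PNa*Nai + PCl*Clo))
Numer = 13.77, Denom = 193.565
Vm = -70.64 mV


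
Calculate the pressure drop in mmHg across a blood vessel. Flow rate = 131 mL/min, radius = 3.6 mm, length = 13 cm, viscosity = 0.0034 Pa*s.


dP = 8*mu*L*Q / (pi*r^4)
Q = 131 mL/min = 2.18333e-06 m^3/s
dP = 14.6309 Pa = 14.6309 / 133.322 mmHg = 0.1097 mmHg


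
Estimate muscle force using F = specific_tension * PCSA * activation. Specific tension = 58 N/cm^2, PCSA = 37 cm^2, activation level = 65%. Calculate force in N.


F = sigma * PCSA * activation
F = 58 * 37 * 0.65
F = 1395 N


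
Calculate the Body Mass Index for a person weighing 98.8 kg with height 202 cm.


BMI = weight / height^2
height = 202 cm = 2.02 m
BMI = 98.8 / 2.02^2
BMI = 24.21 kg/m^2


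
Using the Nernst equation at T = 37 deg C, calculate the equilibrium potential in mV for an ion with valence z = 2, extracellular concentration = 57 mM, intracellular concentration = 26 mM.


E = (RT/(zF)) * ln(C_out/C_in)
T = 37 + 273.15 = 310.15 K
E = (8.314 * 310.15 / (2 * 96485)) * ln(57/26)
E = 10.49 mV


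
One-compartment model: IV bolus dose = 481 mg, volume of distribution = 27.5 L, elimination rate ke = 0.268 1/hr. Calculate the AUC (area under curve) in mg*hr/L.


C0 = Dose/Vd = 481/27.5 = 17.4909 mg/L
AUC = C0/ke = 17.4909/0.268
AUC = 65.26 mg*hr/L


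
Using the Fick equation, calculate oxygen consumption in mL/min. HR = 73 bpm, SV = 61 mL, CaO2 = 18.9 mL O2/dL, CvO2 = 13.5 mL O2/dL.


CO = HR*SV = 73*61/1000 = 4.453 L/min
a-v O2 diff = 18.9 - 13.5 = 5.4 mL/dL
VO2 = CO * (CaO2-CvO2) * 10 dL/L
VO2 = 4.453 * 5.4 * 10
VO2 = 240.5 mL/min


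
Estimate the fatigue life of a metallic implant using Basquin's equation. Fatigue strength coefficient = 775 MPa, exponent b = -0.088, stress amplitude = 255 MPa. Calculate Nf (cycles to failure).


sigma_a = sigma_f' * (2Nf)^b
2Nf = (sigma_a/sigma_f')^(1/b)
2Nf = (255/775)^(1/-0.088)
2Nf = 306144.45
Nf = 1.531e+05


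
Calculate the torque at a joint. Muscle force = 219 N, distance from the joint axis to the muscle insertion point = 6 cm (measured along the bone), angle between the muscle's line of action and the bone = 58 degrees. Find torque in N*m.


Torque = F * d * sin(theta)   (moment arm = d*sin(theta))
d = 6 cm = 0.06 m
Torque = 219 * 0.06 * sin(58)
Torque = 11.14 N*m


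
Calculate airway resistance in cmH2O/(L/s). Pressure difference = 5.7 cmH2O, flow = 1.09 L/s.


R = dP / flow
R = 5.7 / 1.09
R = 5.229 cmH2O/(L/s)


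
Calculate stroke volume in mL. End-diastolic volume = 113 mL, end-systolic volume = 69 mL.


SV = EDV - ESV
SV = 113 - 69
SV = 44 mL


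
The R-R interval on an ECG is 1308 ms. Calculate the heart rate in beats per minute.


HR = 60 / RR_interval(s)
RR = 1308 ms = 1.308 s
HR = 60 / 1.308 = 45.87 bpm


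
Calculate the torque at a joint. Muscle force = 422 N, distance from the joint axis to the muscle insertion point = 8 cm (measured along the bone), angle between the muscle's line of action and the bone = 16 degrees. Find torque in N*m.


Torque = F * d * sin(theta)   (moment arm = d*sin(theta))
d = 8 cm = 0.08 m
Torque = 422 * 0.08 * sin(16)
Torque = 9.306 N*m


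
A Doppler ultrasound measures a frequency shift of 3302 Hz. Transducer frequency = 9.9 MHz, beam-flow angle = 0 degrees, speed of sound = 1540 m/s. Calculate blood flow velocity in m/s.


v = fd * c / (2 * f0 * cos(theta))
v = 3302 * 1540 / (2 * 9.9000e+06 * cos(0))
v = 0.2568 m/s


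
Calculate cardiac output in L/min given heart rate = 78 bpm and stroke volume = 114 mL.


CO = HR * SV
CO = 78 * 114 / 1000
CO = 8.892 L/min


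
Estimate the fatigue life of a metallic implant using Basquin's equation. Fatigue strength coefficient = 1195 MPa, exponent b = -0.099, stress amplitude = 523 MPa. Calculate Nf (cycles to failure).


sigma_a = sigma_f' * (2Nf)^b
2Nf = (sigma_a/sigma_f')^(1/b)
2Nf = (523/1195)^(1/-0.099)
2Nf = 4216.1036
Nf = 2108


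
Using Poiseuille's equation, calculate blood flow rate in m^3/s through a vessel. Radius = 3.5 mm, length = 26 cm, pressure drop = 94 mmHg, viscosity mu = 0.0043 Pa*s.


Q = pi*r^4*dP / (8*mu*L)
r = 0.0035 m, L = 0.26 m
dP = 94 mmHg = 12532.268 Pa
Q = 6.6057e-04 m^3/s


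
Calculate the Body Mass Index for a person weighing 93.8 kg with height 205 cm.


BMI = weight / height^2
height = 205 cm = 2.05 m
BMI = 93.8 / 2.05^2
BMI = 22.32 kg/m^2


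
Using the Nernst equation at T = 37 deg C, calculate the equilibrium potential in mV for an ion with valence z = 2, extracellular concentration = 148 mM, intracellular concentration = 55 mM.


E = (RT/(zF)) * ln(C_out/C_in)
T = 37 + 273.15 = 310.15 K
E = (8.314 * 310.15 / (2 * 96485)) * ln(148/55)
E = 13.23 mV


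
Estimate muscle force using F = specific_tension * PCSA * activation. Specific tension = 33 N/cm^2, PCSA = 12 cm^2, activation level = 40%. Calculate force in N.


F = sigma * PCSA * activation
F = 33 * 12 * 0.4
F = 158.4 N


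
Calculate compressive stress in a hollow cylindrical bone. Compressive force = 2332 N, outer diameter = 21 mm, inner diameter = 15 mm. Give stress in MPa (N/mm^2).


A = pi*(r_o^2 - r_i^2)
r_o = 10.5 mm, r_i = 7.5 mm
A = 169.646 mm^2
sigma = F/A = 2332 / 169.646
sigma = 13.75 MPa


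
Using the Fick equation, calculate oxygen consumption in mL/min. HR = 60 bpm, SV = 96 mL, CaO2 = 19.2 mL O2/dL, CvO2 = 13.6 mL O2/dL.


CO = HR*SV = 60*96/1000 = 5.76 L/min
a-v O2 diff = 19.2 - 13.6 = 5.6 mL/dL
VO2 = CO * (CaO2-CvO2) * 10 dL/L
VO2 = 5.76 * 5.6 * 10
VO2 = 322.6 mL/min


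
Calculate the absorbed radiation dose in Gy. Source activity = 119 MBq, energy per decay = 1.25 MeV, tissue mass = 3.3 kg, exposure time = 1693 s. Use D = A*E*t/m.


A = 119 MBq = 1.1900e+08 Bq
E = 1.25 MeV = 2.0025e-13 J
D = A*E*t/m = 1.1900e+08*2.0025e-13*1693/3.3
D = 0.01223 Gy


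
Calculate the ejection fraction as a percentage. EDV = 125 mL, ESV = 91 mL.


SV = EDV - ESV = 125 - 91 = 34 mL
EF = SV/EDV * 100 = 34/125 * 100
EF = 27.2%


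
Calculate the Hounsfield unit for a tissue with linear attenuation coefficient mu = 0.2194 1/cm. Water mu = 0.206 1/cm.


HU = ((mu_tissue - mu_water) / mu_water) * 1000
HU = ((0.2194 - 0.206) / 0.206) * 1000
HU = 65.05


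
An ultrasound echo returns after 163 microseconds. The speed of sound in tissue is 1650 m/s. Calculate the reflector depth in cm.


depth = c * t / 2
t = 163 us = 1.6300e-04 s
depth = 1650 * 1.6300e-04 / 2
depth = 0.134475 m = 13.4475 cm


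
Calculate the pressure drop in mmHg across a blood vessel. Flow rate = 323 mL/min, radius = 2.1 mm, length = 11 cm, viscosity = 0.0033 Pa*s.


dP = 8*mu*L*Q / (pi*r^4)
Q = 323 mL/min = 5.38333e-06 m^3/s
dP = 255.871 Pa = 255.871 / 133.322 mmHg = 1.919 mmHg


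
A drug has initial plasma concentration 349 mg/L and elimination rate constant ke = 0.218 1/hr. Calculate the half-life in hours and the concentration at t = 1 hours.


t_half = ln(2) / ke = 0.693147 / 0.218 = 3.18 hr
C(t) = C0 * exp(-ke*t) = 349 * exp(-0.218*1)
C(1) = 280.6 mg/L


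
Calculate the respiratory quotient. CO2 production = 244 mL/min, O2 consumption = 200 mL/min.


RQ = VCO2 / VO2
RQ = 244 / 200
RQ = 1.22


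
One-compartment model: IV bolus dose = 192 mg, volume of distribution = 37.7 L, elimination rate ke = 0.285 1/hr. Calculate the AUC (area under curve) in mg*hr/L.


C0 = Dose/Vd = 192/37.7 = 5.09284 mg/L
AUC = C0/ke = 5.09284/0.285
AUC = 17.87 mg*hr/L


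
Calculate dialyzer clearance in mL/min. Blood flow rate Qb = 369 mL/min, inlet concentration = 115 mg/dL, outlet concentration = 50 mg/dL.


K = Qb * (Cb_in - Cb_out) / Cb_in
K = 369 * (115 - 50) / 115
K = 208.6 mL/min


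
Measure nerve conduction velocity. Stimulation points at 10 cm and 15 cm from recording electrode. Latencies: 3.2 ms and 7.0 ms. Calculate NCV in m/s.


Distance = (15 - 10) / 100 = 0.05 m
dt = (7.0 - 3.2) / 1000 = 0.0038 s
NCV = dist / dt = 13.16 m/s


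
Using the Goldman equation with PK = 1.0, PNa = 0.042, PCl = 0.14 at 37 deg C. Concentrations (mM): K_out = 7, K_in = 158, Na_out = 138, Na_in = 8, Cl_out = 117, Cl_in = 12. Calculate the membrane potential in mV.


Vm = (RT/F)*ln((PK*Ko + PNa*Nao + PCl*Cli)/(PK*Ki + PNa*Nai + PCl*Clo))
Numer = 14.476, Denom = 174.716
Vm = -66.56 mV


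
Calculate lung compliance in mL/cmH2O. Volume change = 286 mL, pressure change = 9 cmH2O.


C = dV / dP
C = 286 / 9
C = 31.78 mL/cmH2O


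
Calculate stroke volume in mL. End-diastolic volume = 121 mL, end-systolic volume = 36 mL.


SV = EDV - ESV
SV = 121 - 36
SV = 85 mL


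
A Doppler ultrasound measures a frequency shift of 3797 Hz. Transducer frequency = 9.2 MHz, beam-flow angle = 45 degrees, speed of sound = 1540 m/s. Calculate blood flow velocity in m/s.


v = fd * c / (2 * f0 * cos(theta))
v = 3797 * 1540 / (2 * 9.2000e+06 * cos(45))
v = 0.4494 m/s


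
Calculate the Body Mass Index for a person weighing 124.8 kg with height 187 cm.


BMI = weight / height^2
height = 187 cm = 1.87 m
BMI = 124.8 / 1.87^2
BMI = 35.69 kg/m^2


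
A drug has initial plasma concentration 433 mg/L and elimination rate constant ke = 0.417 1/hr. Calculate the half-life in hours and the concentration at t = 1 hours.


t_half = ln(2) / ke = 0.693147 / 0.417 = 1.662 hr
C(t) = C0 * exp(-ke*t) = 433 * exp(-0.417*1)
C(1) = 285.4 mg/L


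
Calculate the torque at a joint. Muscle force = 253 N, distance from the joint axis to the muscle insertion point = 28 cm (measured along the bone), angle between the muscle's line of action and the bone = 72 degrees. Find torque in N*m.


Torque = F * d * sin(theta)   (moment arm = d*sin(theta))
d = 28 cm = 0.28 m
Torque = 253 * 0.28 * sin(72)
Torque = 67.37 N*m


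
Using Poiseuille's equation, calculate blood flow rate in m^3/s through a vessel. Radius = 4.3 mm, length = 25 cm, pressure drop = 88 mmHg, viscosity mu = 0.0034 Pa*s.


Q = pi*r^4*dP / (8*mu*L)
r = 0.0043 m, L = 0.25 m
dP = 88 mmHg = 11732.336 Pa
Q = 0.001853 m^3/s


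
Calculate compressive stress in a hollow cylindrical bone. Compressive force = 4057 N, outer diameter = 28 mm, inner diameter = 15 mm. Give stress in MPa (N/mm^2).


A = pi*(r_o^2 - r_i^2)
r_o = 14 mm, r_i = 7.5 mm
A = 439.038 mm^2
sigma = F/A = 4057 / 439.038
sigma = 9.241 MPa


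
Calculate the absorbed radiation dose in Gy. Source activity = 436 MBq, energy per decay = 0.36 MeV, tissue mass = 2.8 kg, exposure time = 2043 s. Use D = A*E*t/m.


A = 436 MBq = 4.3600e+08 Bq
E = 0.36 MeV = 5.7672e-14 J
D = A*E*t/m = 4.3600e+08*5.7672e-14*2043/2.8
D = 0.01835 Gy


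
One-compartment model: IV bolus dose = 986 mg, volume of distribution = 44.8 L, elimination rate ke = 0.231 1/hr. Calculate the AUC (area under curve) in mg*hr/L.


C0 = Dose/Vd = 986/44.8 = 22.0089 mg/L
AUC = C0/ke = 22.0089/0.231
AUC = 95.28 mg*hr/L


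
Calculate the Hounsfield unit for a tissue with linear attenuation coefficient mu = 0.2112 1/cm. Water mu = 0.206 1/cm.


HU = ((mu_tissue - mu_water) / mu_water) * 1000
HU = ((0.2112 - 0.206) / 0.206) * 1000
HU = 25.24


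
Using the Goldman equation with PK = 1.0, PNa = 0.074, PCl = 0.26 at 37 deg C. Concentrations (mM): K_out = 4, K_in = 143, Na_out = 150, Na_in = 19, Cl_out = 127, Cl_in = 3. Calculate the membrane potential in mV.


Vm = (RT/F)*ln((PK*Ko + PNa*Nao + PCl*Cli)/(PK*Ki + PNa*Nai + PCl*Clo))
Numer = 15.88, Denom = 177.426
Vm = -64.5 mV


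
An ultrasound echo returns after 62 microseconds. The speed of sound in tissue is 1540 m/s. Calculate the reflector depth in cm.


depth = c * t / 2
t = 62 us = 6.2000e-05 s
depth = 1540 * 6.2000e-05 / 2
depth = 0.04774 m = 4.774 cm


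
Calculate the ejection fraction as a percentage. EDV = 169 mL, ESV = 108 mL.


SV = EDV - ESV = 169 - 108 = 61 mL
EF = SV/EDV * 100 = 61/169 * 100
EF = 36.09%


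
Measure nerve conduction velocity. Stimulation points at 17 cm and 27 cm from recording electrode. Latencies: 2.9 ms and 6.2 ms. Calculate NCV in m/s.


Distance = (27 - 17) / 100 = 0.1 m
dt = (6.2 - 2.9) / 1000 = 0.0033 s
NCV = dist / dt = 30.3 m/s


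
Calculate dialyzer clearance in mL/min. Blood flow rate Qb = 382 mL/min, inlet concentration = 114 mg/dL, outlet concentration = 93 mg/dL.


K = Qb * (Cb_in - Cb_out) / Cb_in
K = 382 * (114 - 93) / 114
K = 70.37 mL/min


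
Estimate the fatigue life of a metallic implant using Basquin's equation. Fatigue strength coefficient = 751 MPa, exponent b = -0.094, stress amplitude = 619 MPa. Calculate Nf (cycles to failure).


sigma_a = sigma_f' * (2Nf)^b
2Nf = (sigma_a/sigma_f')^(1/b)
2Nf = (619/751)^(1/-0.094)
2Nf = 7.8176736
Nf = 3.909


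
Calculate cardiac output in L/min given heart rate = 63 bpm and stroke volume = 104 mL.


CO = HR * SV
CO = 63 * 104 / 1000
CO = 6.552 L/min


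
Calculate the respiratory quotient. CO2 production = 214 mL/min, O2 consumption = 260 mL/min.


RQ = VCO2 / VO2
RQ = 214 / 260
RQ = 0.8231


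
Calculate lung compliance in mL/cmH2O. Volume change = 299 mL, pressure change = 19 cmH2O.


C = dV / dP
C = 299 / 19
C = 15.74 mL/cmH2O


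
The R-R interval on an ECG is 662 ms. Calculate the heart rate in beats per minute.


HR = 60 / RR_interval(s)
RR = 662 ms = 0.662 s
HR = 60 / 0.662 = 90.63 bpm


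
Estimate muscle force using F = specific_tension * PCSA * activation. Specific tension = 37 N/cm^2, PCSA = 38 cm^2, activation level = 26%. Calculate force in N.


F = sigma * PCSA * activation
F = 37 * 38 * 0.26
F = 365.6 N


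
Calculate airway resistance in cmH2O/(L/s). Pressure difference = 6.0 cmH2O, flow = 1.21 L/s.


R = dP / flow
R = 6.0 / 1.21
R = 4.959 cmH2O/(L/s)


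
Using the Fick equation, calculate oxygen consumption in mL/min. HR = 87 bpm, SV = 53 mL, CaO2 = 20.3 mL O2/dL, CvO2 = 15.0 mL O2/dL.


CO = HR*SV = 87*53/1000 = 4.611 L/min
a-v O2 diff = 20.3 - 15.0 = 5.3 mL/dL
VO2 = CO * (CaO2-CvO2) * 10 dL/L
VO2 = 4.611 * 5.3 * 10
VO2 = 244.4 mL/min


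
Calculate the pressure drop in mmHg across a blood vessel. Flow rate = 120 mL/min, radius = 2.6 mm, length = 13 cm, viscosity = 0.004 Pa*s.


dP = 8*mu*L*Q / (pi*r^4)
Q = 120 mL/min = 2e-06 m^3/s
dP = 57.9536 Pa = 57.9536 / 133.322 mmHg = 0.4347 mmHg


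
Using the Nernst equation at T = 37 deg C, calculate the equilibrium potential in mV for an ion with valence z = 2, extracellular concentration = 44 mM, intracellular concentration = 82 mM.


E = (RT/(zF)) * ln(C_out/C_in)
T = 37 + 273.15 = 310.15 K
E = (8.314 * 310.15 / (2 * 96485)) * ln(44/82)
E = -8.319 mV


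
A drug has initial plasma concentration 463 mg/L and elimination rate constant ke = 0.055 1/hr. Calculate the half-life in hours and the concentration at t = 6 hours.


t_half = ln(2) / ke = 0.693147 / 0.055 = 12.6 hr
C(t) = C0 * exp(-ke*t) = 463 * exp(-0.055*6)
C(6) = 332.9 mg/L


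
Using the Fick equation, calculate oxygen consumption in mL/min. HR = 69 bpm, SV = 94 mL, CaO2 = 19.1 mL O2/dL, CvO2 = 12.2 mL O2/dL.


CO = HR*SV = 69*94/1000 = 6.486 L/min
a-v O2 diff = 19.1 - 12.2 = 6.9 mL/dL
VO2 = CO * (CaO2-CvO2) * 10 dL/L
VO2 = 6.486 * 6.9 * 10
VO2 = 447.5 mL/min


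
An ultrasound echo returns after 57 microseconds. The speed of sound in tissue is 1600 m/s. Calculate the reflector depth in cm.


depth = c * t / 2
t = 57 us = 5.7000e-05 s
depth = 1600 * 5.7000e-05 / 2
depth = 0.0456 m = 4.56 cm


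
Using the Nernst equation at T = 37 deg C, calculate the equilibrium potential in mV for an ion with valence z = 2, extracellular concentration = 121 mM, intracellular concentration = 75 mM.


E = (RT/(zF)) * ln(C_out/C_in)
T = 37 + 273.15 = 310.15 K
E = (8.314 * 310.15 / (2 * 96485)) * ln(121/75)
E = 6.391 mV


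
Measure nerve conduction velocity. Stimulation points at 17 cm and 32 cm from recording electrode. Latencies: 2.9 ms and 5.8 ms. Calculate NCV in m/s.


Distance = (32 - 17) / 100 = 0.15 m
dt = (5.8 - 2.9) / 1000 = 0.0029 s
NCV = dist / dt = 51.72 m/s


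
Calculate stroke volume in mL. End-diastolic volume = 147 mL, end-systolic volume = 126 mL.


SV = EDV - ESV
SV = 147 - 126
SV = 21 mL


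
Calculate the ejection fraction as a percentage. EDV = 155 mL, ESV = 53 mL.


SV = EDV - ESV = 155 - 53 = 102 mL
EF = SV/EDV * 100 = 102/155 * 100
EF = 65.81%


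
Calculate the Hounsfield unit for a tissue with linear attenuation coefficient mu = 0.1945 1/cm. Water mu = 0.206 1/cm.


HU = ((mu_tissue - mu_water) / mu_water) * 1000
HU = ((0.1945 - 0.206) / 0.206) * 1000
HU = -55.83


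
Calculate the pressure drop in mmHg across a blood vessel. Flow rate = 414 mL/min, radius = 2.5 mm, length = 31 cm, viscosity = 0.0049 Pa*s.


dP = 8*mu*L*Q / (pi*r^4)
Q = 414 mL/min = 6.9e-06 m^3/s
dP = 683.261 Pa = 683.261 / 133.322 mmHg = 5.125 mmHg


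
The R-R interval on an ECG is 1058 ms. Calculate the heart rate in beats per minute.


HR = 60 / RR_interval(s)
RR = 1058 ms = 1.058 s
HR = 60 / 1.058 = 56.71 bpm


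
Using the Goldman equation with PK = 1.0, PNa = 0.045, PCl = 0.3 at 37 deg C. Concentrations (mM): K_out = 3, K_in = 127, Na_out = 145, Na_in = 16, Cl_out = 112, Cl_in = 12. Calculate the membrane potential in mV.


Vm = (RT/F)*ln((PK*Ko + PNa*Nao + PCl*Cli)/(PK*Ki + PNa*Nai + PCl*Clo))
Numer = 13.125, Denom = 161.32
Vm = -67.05 mV


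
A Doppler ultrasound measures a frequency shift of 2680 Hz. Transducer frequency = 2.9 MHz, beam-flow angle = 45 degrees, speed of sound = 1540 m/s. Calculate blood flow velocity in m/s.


v = fd * c / (2 * f0 * cos(theta))
v = 2680 * 1540 / (2 * 2.9000e+06 * cos(45))
v = 1.006 m/s


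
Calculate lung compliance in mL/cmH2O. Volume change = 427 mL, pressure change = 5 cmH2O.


C = dV / dP
C = 427 / 5
C = 85.4 mL/cmH2O


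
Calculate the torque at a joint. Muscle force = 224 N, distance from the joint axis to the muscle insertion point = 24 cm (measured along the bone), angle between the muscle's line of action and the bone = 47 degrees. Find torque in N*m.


Torque = F * d * sin(theta)   (moment arm = d*sin(theta))
d = 24 cm = 0.24 m
Torque = 224 * 0.24 * sin(47)
Torque = 39.32 N*m


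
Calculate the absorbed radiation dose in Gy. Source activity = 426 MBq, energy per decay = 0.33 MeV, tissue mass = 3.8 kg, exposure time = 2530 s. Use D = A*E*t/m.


A = 426 MBq = 4.2600e+08 Bq
E = 0.33 MeV = 5.2866e-14 J
D = A*E*t/m = 4.2600e+08*5.2866e-14*2530/3.8
D = 0.01499 Gy


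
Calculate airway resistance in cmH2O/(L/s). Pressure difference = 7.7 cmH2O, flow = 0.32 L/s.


R = dP / flow
R = 7.7 / 0.32
R = 24.06 cmH2O/(L/s)


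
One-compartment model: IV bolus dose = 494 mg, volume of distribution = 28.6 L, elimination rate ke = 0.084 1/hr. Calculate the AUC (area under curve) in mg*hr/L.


C0 = Dose/Vd = 494/28.6 = 17.2727 mg/L
AUC = C0/ke = 17.2727/0.084
AUC = 205.6 mg*hr/L


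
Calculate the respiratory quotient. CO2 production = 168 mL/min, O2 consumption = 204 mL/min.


RQ = VCO2 / VO2
RQ = 168 / 204
RQ = 0.8235


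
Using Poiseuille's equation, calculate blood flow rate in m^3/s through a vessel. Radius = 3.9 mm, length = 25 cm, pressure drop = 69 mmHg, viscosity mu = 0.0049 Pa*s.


Q = pi*r^4*dP / (8*mu*L)
r = 0.0039 m, L = 0.25 m
dP = 69 mmHg = 9199.218 Pa
Q = 6.8223e-04 m^3/s


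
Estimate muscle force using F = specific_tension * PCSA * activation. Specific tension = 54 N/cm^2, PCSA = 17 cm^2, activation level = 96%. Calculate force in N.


F = sigma * PCSA * activation
F = 54 * 17 * 0.96
F = 881.3 N


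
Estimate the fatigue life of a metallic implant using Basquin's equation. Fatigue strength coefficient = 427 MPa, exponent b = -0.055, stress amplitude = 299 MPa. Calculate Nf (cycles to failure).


sigma_a = sigma_f' * (2Nf)^b
2Nf = (sigma_a/sigma_f')^(1/b)
2Nf = (299/427)^(1/-0.055)
2Nf = 651.2653
Nf = 325.6


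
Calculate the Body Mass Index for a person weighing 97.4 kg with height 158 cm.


BMI = weight / height^2
height = 158 cm = 1.58 m
BMI = 97.4 / 1.58^2
BMI = 39.02 kg/m^2


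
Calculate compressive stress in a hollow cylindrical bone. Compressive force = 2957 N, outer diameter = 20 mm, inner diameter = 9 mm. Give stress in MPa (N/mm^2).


A = pi*(r_o^2 - r_i^2)
r_o = 10 mm, r_i = 4.5 mm
A = 250.542 mm^2
sigma = F/A = 2957 / 250.542
sigma = 11.8 MPa


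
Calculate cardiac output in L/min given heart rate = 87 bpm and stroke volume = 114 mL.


CO = HR * SV
CO = 87 * 114 / 1000
CO = 9.918 L/min


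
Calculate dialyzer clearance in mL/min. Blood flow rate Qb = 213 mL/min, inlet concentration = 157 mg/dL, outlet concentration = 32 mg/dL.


K = Qb * (Cb_in - Cb_out) / Cb_in
K = 213 * (157 - 32) / 157
K = 169.6 mL/min


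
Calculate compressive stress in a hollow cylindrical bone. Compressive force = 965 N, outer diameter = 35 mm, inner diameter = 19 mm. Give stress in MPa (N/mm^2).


A = pi*(r_o^2 - r_i^2)
r_o = 17.5 mm, r_i = 9.5 mm
A = 678.584 mm^2
sigma = F/A = 965 / 678.584
sigma = 1.422 MPa


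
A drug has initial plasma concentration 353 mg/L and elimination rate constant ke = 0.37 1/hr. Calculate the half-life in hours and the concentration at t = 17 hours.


t_half = ln(2) / ke = 0.693147 / 0.37 = 1.873 hr
C(t) = C0 * exp(-ke*t) = 353 * exp(-0.37*17)
C(17) = 0.6547 mg/L


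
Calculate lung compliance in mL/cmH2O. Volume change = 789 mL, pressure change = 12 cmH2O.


C = dV / dP
C = 789 / 12
C = 65.75 mL/cmH2O


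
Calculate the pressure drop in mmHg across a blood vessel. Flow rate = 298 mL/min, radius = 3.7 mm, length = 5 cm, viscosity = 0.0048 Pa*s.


dP = 8*mu*L*Q / (pi*r^4)
Q = 298 mL/min = 4.96667e-06 m^3/s
dP = 16.1961 Pa = 16.1961 / 133.322 mmHg = 0.1215 mmHg


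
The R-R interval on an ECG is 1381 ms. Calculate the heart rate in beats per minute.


HR = 60 / RR_interval(s)
RR = 1381 ms = 1.381 s
HR = 60 / 1.381 = 43.45 bpm


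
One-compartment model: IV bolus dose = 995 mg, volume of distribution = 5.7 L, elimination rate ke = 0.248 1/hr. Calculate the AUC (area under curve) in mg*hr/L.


C0 = Dose/Vd = 995/5.7 = 174.561 mg/L
AUC = C0/ke = 174.561/0.248
AUC = 703.9 mg*hr/L


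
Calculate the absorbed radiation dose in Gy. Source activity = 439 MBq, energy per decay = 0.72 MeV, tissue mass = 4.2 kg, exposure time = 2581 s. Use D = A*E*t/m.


A = 439 MBq = 4.3900e+08 Bq
E = 0.72 MeV = 1.15344e-13 J
D = A*E*t/m = 4.3900e+08*1.15344e-13*2581/4.2
D = 0.03112 Gy


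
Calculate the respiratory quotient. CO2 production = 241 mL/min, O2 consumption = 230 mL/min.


RQ = VCO2 / VO2
RQ = 241 / 230
RQ = 1.048


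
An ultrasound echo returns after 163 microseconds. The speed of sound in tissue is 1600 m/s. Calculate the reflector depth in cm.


depth = c * t / 2
t = 163 us = 1.6300e-04 s
depth = 1600 * 1.6300e-04 / 2
depth = 0.1304 m = 13.04 cm


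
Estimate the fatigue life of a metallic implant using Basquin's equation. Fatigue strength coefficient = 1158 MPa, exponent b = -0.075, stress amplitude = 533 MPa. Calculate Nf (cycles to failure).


sigma_a = sigma_f' * (2Nf)^b
2Nf = (sigma_a/sigma_f')^(1/b)
2Nf = (533/1158)^(1/-0.075)
2Nf = 31123.231
Nf = 1.556e+04


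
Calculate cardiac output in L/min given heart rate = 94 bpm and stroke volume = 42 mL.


CO = HR * SV
CO = 94 * 42 / 1000
CO = 3.948 L/min


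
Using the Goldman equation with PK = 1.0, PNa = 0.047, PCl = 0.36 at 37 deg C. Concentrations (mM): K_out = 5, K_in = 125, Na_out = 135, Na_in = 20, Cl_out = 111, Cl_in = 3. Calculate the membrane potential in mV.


Vm = (RT/F)*ln((PK*Ko + PNa*Nao + PCl*Cli)/(PK*Ki + PNa*Nai + PCl*Clo))
Numer = 12.425, Denom = 165.9
Vm = -69.26 mV


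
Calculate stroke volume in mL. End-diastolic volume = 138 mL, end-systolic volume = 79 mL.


SV = EDV - ESV
SV = 138 - 79
SV = 59 mL


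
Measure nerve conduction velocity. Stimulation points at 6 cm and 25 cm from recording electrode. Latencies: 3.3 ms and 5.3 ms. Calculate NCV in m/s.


Distance = (25 - 6) / 100 = 0.19 m
dt = (5.3 - 3.3) / 1000 = 0.002 s
NCV = dist / dt = 95 m/s


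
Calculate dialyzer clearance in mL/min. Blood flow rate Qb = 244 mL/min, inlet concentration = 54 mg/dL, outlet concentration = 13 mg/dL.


K = Qb * (Cb_in - Cb_out) / Cb_in
K = 244 * (54 - 13) / 54
K = 185.3 mL/min


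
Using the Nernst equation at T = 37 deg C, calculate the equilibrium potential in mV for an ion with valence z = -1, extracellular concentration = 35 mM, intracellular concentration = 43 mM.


E = (RT/(zF)) * ln(C_out/C_in)
T = 37 + 273.15 = 310.15 K
E = (8.314 * 310.15 / (-1 * 96485)) * ln(35/43)
E = 5.501 mV


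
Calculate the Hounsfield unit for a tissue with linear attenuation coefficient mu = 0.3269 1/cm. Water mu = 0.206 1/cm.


HU = ((mu_tissue - mu_water) / mu_water) * 1000
HU = ((0.3269 - 0.206) / 0.206) * 1000
HU = 586.9


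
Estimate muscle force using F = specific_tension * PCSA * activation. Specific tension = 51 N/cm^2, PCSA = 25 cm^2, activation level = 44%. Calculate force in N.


F = sigma * PCSA * activation
F = 51 * 25 * 0.44
F = 561 N


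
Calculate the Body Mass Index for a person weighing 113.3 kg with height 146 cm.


BMI = weight / height^2
height = 146 cm = 1.46 m
BMI = 113.3 / 1.46^2
BMI = 53.15 kg/m^2


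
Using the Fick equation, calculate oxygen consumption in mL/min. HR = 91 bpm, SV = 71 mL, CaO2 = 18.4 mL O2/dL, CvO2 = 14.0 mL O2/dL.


CO = HR*SV = 91*71/1000 = 6.461 L/min
a-v O2 diff = 18.4 - 14.0 = 4.4 mL/dL
VO2 = CO * (CaO2-CvO2) * 10 dL/L
VO2 = 6.461 * 4.4 * 10
VO2 = 284.3 mL/min


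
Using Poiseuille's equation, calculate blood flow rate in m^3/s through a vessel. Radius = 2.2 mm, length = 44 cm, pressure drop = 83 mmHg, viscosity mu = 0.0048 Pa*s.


Q = pi*r^4*dP / (8*mu*L)
r = 0.0022 m, L = 0.44 m
dP = 83 mmHg = 11065.726 Pa
Q = 4.8199e-05 m^3/s


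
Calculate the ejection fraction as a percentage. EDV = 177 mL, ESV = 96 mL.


SV = EDV - ESV = 177 - 96 = 81 mL
EF = SV/EDV * 100 = 81/177 * 100
EF = 45.76%


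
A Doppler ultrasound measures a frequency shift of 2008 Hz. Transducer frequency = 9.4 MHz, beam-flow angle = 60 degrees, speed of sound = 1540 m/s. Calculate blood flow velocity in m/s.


v = fd * c / (2 * f0 * cos(theta))
v = 2008 * 1540 / (2 * 9.4000e+06 * cos(60))
v = 0.329 m/s


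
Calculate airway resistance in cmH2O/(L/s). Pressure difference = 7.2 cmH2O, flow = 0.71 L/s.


R = dP / flow
R = 7.2 / 0.71
R = 10.14 cmH2O/(L/s)


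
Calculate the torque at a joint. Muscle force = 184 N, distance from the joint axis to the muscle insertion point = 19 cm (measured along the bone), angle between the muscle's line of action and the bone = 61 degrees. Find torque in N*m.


Torque = F * d * sin(theta)   (moment arm = d*sin(theta))
d = 19 cm = 0.19 m
Torque = 184 * 0.19 * sin(61)
Torque = 30.58 N*m


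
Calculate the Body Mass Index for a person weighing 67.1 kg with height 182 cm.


BMI = weight / height^2
height = 182 cm = 1.82 m
BMI = 67.1 / 1.82^2
BMI = 20.26 kg/m^2


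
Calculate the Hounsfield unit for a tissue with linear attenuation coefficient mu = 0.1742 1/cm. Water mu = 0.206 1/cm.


HU = ((mu_tissue - mu_water) / mu_water) * 1000
HU = ((0.1742 - 0.206) / 0.206) * 1000
HU = -154.4


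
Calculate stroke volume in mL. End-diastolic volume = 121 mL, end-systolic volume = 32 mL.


SV = EDV - ESV
SV = 121 - 32
SV = 89 mL


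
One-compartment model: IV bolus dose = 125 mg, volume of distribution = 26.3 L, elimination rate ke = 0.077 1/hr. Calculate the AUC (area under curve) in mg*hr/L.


C0 = Dose/Vd = 125/26.3 = 4.75285 mg/L
AUC = C0/ke = 4.75285/0.077
AUC = 61.73 mg*hr/L


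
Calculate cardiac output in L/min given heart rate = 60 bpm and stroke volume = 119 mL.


CO = HR * SV
CO = 60 * 119 / 1000
CO = 7.14 L/min


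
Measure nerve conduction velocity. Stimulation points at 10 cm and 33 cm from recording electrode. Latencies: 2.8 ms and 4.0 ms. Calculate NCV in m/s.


Distance = (33 - 10) / 100 = 0.23 m
dt = (4.0 - 2.8) / 1000 = 0.0012 s
NCV = dist / dt = 191.7 m/s


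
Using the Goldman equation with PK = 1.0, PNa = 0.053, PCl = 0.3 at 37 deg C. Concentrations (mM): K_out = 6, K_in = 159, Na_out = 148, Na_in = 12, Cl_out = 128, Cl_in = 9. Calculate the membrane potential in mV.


Vm = (RT/F)*ln((PK*Ko + PNa*Nao + PCl*Cli)/(PK*Ki + PNa*Nai + PCl*Clo))
Numer = 16.544, Denom = 198.036
Vm = -66.34 mV


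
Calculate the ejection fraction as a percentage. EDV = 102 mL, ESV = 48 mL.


SV = EDV - ESV = 102 - 48 = 54 mL
EF = SV/EDV * 100 = 54/102 * 100
EF = 52.94%


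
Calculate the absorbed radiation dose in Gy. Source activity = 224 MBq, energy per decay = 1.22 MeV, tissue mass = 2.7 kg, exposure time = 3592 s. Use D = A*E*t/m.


A = 224 MBq = 2.2400e+08 Bq
E = 1.22 MeV = 1.95444e-13 J
D = A*E*t/m = 2.2400e+08*1.95444e-13*3592/2.7
D = 0.05824 Gy


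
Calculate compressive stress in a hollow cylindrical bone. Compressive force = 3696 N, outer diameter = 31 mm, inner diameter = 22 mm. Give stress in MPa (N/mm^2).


A = pi*(r_o^2 - r_i^2)
r_o = 15.5 mm, r_i = 11 mm
A = 374.635 mm^2
sigma = F/A = 3696 / 374.635
sigma = 9.866 MPa


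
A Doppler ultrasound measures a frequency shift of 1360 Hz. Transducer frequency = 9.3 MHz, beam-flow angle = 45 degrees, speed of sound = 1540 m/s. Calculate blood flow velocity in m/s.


v = fd * c / (2 * f0 * cos(theta))
v = 1360 * 1540 / (2 * 9.3000e+06 * cos(45))
v = 0.1592 m/s


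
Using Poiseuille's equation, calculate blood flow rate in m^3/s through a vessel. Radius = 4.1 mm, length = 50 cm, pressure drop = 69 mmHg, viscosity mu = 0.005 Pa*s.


Q = pi*r^4*dP / (8*mu*L)
r = 0.0041 m, L = 0.5 m
dP = 69 mmHg = 9199.218 Pa
Q = 4.0833e-04 m^3/s


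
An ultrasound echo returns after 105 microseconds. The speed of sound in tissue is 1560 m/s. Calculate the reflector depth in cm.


depth = c * t / 2
t = 105 us = 1.0500e-04 s
depth = 1560 * 1.0500e-04 / 2
depth = 0.0819 m = 8.19 cm
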